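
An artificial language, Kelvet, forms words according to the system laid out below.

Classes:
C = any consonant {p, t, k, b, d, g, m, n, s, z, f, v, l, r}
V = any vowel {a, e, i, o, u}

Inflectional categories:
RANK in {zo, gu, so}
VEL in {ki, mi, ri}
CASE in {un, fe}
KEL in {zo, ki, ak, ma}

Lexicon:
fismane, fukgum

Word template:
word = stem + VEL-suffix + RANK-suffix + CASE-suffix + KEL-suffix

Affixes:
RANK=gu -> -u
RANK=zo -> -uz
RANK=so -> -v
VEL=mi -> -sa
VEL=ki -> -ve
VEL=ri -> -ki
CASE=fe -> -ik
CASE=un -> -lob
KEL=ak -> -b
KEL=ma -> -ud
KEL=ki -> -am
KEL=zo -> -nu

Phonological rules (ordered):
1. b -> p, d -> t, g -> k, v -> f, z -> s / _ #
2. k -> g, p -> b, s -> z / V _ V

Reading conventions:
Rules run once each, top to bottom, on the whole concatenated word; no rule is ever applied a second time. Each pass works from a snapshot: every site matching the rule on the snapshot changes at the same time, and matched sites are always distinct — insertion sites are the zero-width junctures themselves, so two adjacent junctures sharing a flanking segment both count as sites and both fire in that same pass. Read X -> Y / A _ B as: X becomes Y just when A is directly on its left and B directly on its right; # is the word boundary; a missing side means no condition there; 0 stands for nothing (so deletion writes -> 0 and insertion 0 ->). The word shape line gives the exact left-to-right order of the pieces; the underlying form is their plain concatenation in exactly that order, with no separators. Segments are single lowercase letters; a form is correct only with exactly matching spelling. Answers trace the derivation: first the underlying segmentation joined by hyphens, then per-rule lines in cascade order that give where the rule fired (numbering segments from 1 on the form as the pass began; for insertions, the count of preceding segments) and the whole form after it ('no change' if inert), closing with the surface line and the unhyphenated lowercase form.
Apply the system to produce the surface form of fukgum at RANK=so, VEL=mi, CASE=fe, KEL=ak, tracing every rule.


underlying: fukgum-sa-v-ik-b
1. b -> p, d -> t, g -> k, v -> f, z -> s / _ #: fires at position(s) 12: fukgumsavikp
2. k -> g, p -> b, s -> z / V _ V: no change
surface: fukgumsavikp


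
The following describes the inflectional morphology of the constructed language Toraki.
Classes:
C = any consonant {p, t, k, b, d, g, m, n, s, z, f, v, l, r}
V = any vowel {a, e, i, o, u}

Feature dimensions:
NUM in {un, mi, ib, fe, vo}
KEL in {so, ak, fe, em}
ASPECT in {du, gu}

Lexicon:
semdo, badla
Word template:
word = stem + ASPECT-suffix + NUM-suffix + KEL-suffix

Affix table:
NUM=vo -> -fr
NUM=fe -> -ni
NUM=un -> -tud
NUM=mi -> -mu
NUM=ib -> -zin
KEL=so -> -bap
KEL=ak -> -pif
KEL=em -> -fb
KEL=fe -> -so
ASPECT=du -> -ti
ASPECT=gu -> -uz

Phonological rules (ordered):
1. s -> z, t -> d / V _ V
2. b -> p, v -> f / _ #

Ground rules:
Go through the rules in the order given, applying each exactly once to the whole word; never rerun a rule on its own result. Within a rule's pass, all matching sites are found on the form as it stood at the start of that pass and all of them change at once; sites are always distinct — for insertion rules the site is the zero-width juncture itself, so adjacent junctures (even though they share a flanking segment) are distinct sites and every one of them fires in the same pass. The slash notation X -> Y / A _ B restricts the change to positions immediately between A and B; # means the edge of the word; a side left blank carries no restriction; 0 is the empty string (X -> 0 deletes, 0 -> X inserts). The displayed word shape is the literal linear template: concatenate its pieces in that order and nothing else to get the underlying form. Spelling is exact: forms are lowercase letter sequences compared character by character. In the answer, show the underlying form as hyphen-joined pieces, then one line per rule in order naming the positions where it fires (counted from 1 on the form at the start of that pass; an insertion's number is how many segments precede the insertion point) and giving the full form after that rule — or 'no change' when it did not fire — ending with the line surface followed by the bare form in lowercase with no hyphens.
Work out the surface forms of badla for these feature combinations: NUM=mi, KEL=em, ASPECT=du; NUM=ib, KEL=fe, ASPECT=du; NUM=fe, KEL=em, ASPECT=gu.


cell NUM=mi, KEL=em, ASPECT=du:
underlying: badla-ti-mu-fb
1. s -> z, t -> d / V _ V: fires at position(s) 6: badladimufb
2. b -> p, v -> f / _ #: fires at position(s) 11: badladimufp
surface: badladimufp

cell NUM=ib, KEL=fe, ASPECT=du:
underlying: badla-ti-zin-so
1. s -> z, t -> d / V _ V: fires at position(s) 6: badladizinso
2. b -> p, v -> f / _ #: no change
surface: badladizinso

cell NUM=fe, KEL=em, ASPECT=gu:
underlying: badla-uz-ni-fb
1. s -> z, t -> d / V _ V: no change
2. b -> p, v -> f / _ #: fires at position(s) 11: badlauznifp
surface: badlauznifp


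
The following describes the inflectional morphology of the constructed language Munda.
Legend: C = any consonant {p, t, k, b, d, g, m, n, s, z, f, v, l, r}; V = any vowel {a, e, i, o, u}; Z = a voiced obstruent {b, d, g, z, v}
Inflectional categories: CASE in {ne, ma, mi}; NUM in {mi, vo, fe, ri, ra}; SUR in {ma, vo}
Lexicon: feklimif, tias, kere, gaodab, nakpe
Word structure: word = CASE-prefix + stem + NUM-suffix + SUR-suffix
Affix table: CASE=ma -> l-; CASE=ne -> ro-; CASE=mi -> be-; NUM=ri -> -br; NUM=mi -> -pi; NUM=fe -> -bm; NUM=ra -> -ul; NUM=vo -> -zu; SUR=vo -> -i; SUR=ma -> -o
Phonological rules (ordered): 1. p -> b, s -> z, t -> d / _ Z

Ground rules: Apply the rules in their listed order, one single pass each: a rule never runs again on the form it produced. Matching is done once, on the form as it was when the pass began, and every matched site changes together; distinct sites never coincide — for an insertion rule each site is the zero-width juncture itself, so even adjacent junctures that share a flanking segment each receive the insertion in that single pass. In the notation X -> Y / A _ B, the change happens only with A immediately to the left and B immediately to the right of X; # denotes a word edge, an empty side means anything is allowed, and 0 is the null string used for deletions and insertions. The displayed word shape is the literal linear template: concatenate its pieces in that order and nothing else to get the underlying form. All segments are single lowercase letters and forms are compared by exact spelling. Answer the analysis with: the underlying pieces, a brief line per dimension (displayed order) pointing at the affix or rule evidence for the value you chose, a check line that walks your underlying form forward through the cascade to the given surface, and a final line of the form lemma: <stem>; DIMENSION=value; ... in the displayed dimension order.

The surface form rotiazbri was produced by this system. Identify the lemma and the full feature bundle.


underlying: ro-tias-br-i
CASE=ne - signalled by the affix ro-
NUM=ri - signalled by the affix -br
SUR=vo - signalled by the affix -i
check: rotiasbri -> rotiazbri
lemma: tias; CASE=ne; NUM=ri; SUR=vo


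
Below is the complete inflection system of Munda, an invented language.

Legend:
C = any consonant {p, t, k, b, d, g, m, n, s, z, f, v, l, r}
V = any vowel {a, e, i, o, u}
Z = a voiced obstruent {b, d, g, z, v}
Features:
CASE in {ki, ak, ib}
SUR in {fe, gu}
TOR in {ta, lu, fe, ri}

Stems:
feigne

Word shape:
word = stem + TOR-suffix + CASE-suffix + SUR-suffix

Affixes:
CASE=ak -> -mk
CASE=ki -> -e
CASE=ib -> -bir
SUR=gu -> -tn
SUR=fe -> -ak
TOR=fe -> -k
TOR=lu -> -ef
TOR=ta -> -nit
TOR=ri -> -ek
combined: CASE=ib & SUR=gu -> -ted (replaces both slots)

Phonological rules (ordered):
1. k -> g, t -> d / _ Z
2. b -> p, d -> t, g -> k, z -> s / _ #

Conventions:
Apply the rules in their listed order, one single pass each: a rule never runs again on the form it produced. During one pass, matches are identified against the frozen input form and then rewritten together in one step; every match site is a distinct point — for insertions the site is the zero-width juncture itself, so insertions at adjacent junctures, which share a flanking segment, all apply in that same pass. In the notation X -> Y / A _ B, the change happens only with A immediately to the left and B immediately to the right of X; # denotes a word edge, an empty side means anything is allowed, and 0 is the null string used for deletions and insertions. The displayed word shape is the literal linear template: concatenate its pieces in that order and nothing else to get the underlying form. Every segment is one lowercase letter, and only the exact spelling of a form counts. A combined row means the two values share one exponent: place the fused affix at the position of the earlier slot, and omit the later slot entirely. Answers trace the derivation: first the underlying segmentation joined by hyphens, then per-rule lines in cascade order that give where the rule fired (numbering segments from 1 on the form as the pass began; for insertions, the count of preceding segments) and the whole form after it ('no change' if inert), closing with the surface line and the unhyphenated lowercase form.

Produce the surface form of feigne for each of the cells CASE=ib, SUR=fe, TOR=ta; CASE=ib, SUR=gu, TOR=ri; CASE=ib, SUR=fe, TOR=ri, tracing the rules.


cell CASE=ib, SUR=fe, TOR=ta:
underlying: feigne-nit-bir-ak
1. k -> g, t -> d / _ Z: fires at position(s) 9: feignenidbirak
2. b -> p, d -> t, g -> k, z -> s / _ #: no change
surface: feignenidbirak

cell CASE=ib, SUR=gu, TOR=ri:
underlying: feigne-ek-ted
1. k -> g, t -> d / _ Z: no change
2. b -> p, d -> t, g -> k, z -> s / _ #: fires at position(s) 11: feigneektet
surface: feigneektet

cell CASE=ib, SUR=fe, TOR=ri:
underlying: feigne-ek-bir-ak
1. k -> g, t -> d / _ Z: fires at position(s) 8: feigneegbirak
2. b -> p, d -> t, g -> k, z -> s / _ #: no change
surface: feigneegbirak


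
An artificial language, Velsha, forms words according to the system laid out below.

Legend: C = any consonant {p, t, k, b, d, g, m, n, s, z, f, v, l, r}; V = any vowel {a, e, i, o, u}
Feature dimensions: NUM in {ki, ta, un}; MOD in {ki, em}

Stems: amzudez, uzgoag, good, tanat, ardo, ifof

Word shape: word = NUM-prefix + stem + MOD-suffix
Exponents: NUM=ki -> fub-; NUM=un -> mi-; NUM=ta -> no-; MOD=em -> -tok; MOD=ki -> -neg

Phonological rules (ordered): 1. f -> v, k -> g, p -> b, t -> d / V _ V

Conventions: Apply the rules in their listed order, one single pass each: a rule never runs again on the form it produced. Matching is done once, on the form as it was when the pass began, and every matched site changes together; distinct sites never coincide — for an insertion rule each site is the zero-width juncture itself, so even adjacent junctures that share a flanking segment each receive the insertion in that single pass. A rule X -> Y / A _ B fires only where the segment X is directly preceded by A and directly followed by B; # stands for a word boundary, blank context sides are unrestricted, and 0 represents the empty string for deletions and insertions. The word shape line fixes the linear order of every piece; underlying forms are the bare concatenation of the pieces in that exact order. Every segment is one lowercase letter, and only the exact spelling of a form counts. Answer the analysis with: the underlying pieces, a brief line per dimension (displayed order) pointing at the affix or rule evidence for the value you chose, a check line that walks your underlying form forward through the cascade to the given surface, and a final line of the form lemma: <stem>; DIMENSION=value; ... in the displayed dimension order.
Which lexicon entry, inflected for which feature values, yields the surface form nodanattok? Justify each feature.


underlying: no-tanat-tok
NUM=ta - signalled by the affix no-
MOD=em - signalled by the affix -tok
check: notanattok -> nodanattok
lemma: tanat; NUM=ta; MOD=em


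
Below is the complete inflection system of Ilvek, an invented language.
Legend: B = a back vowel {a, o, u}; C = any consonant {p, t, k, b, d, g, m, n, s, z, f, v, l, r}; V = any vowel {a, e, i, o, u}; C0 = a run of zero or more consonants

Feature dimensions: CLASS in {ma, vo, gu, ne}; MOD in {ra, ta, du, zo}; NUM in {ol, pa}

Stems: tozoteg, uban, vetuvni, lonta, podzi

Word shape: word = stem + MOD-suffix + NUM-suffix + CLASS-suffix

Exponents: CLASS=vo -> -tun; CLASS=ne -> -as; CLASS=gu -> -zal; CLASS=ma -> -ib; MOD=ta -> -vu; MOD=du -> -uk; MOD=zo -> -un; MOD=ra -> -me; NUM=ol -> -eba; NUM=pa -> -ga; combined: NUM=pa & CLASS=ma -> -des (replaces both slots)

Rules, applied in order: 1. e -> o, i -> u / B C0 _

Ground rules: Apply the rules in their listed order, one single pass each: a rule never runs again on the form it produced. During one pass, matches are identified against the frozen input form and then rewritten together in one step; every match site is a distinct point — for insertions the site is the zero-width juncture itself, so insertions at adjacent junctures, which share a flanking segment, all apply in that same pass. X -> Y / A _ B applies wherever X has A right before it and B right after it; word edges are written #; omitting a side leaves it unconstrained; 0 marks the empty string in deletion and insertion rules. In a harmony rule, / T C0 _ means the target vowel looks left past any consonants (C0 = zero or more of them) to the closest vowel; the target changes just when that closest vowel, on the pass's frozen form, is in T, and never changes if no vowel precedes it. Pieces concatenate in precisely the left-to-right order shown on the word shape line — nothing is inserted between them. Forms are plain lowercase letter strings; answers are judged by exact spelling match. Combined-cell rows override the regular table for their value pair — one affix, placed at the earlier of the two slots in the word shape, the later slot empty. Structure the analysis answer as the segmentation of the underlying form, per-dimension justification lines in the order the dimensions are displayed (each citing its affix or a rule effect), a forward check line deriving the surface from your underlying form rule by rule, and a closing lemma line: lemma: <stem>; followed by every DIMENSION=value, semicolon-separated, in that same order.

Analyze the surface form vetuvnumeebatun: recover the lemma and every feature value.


underlying: vetuvni-me-eba-tun
CLASS=vo - signalled by the affix -tun
MOD=ra - signalled by the affix -me
NUM=ol - signalled by the affix -eba
check: vetuvnimeebatun -> vetuvnumeebatun
lemma: vetuvni; CLASS=vo; MOD=ra; NUM=ol


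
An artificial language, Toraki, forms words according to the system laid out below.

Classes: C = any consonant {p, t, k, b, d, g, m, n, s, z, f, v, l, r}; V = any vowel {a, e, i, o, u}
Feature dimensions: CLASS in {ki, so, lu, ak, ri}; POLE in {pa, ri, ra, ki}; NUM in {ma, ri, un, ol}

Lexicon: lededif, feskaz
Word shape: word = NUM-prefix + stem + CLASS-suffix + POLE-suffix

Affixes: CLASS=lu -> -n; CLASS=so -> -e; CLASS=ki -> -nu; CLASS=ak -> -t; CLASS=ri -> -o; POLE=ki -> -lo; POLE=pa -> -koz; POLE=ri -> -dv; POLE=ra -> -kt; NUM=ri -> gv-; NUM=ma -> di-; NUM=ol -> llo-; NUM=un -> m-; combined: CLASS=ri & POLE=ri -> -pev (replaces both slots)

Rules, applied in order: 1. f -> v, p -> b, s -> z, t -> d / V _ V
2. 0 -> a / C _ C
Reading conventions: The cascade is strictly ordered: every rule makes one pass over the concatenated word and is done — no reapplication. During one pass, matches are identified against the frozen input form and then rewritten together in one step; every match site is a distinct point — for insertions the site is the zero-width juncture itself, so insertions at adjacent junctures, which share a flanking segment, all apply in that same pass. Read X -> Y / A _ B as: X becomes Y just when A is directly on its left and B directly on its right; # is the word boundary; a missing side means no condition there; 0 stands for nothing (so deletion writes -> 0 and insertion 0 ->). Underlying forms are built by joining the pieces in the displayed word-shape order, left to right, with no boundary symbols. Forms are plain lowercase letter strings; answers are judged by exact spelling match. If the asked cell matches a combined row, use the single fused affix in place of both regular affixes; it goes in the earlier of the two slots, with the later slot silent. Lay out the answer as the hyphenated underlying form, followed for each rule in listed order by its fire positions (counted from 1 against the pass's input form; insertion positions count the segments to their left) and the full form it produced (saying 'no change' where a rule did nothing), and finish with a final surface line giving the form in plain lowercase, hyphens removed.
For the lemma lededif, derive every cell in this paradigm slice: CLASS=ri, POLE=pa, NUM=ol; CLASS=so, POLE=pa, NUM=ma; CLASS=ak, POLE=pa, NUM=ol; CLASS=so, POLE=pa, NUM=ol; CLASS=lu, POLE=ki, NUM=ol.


cell CLASS=ri, POLE=pa, NUM=ol:
underlying: llo-lededif-o-koz
1. f -> v, p -> b, s -> z, t -> d / V _ V: fires at position(s) 10: llolededivokoz
2. 0 -> a / C _ C: inserts after position(s) 1: lalolededivokoz
surface: lalolededivokoz

cell CLASS=so, POLE=pa, NUM=ma:
underlying: di-lededif-e-koz
1. f -> v, p -> b, s -> z, t -> d / V _ V: fires at position(s) 9: dilededivekoz
2. 0 -> a / C _ C: no change
surface: dilededivekoz

cell CLASS=ak, POLE=pa, NUM=ol:
underlying: llo-lededif-t-koz
1. f -> v, p -> b, s -> z, t -> d / V _ V: no change
2. 0 -> a / C _ C: inserts after position(s) 1, 10, 11: lalolededifatakoz
surface: lalolededifatakoz

cell CLASS=so, POLE=pa, NUM=ol:
underlying: llo-lededif-e-koz
1. f -> v, p -> b, s -> z, t -> d / V _ V: fires at position(s) 10: llolededivekoz
2. 0 -> a / C _ C: inserts after position(s) 1: lalolededivekoz
surface: lalolededivekoz

cell CLASS=lu, POLE=ki, NUM=ol:
underlying: llo-lededif-n-lo
1. f -> v, p -> b, s -> z, t -> d / V _ V: no change
2. 0 -> a / C _ C: inserts after position(s) 1, 10, 11: lalolededifanalo
surface: lalolededifanalo


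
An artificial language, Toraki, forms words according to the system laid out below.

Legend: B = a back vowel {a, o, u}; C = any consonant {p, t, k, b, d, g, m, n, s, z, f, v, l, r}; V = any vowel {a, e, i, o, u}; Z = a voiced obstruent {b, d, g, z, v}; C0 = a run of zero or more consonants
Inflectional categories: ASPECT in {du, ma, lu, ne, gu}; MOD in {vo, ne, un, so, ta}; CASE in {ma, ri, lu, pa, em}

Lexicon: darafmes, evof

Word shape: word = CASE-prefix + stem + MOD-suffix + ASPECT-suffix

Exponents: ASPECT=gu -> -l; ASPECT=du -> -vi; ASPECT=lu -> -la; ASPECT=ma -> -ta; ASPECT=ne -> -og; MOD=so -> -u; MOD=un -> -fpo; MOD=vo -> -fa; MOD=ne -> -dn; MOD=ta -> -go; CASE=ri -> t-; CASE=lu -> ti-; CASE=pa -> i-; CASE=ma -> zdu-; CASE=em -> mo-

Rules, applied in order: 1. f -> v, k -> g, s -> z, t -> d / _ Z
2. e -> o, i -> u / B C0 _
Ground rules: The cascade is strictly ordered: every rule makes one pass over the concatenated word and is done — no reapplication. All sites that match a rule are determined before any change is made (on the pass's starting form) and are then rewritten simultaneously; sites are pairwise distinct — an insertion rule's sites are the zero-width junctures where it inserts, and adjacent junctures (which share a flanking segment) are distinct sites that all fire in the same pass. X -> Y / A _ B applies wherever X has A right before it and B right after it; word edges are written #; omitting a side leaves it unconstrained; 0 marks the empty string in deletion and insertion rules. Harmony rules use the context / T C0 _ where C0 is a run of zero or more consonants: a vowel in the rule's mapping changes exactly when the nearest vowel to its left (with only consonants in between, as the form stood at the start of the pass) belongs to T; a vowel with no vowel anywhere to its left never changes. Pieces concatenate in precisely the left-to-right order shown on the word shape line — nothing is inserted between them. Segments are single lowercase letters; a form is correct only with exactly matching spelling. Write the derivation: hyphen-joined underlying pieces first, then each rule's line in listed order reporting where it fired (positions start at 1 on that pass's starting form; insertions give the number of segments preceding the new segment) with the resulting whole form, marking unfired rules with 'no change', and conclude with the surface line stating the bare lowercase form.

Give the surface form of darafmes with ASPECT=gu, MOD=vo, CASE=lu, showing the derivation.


underlying: ti-darafmes-fa-l
1. f -> v, k -> g, s -> z, t -> d / _ Z: no change
2. e -> o, i -> u / B C0 _: fires at position(s) 9: tidarafmosfal
surface: tidarafmosfal


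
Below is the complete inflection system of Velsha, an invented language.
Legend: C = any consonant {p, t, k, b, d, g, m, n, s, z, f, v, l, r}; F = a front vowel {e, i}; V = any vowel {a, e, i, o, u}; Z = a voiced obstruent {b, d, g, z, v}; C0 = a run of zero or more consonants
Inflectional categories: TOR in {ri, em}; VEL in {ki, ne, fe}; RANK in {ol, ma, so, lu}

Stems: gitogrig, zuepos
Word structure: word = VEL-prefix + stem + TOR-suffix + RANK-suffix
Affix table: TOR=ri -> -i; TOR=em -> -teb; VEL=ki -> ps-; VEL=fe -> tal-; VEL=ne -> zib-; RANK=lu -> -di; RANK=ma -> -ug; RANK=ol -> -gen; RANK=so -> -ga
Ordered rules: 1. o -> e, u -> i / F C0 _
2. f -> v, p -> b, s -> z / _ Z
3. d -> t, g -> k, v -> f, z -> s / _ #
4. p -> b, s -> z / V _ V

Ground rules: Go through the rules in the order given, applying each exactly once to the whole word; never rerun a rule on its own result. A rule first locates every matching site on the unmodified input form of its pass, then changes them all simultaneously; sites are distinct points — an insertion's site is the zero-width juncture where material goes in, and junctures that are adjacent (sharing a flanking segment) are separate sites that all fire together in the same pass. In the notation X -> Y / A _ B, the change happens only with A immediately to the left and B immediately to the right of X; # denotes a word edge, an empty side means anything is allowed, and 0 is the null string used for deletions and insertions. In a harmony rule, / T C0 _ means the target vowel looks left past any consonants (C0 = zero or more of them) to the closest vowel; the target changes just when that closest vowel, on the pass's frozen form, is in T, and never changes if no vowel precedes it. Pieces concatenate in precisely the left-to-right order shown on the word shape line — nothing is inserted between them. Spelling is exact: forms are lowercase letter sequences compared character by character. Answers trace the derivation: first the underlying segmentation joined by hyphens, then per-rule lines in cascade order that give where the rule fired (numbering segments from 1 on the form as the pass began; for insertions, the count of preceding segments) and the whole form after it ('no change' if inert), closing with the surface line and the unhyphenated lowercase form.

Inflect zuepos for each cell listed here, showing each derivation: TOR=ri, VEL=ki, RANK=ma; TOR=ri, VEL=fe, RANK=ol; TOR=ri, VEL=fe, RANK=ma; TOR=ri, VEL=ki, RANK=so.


cell TOR=ri, VEL=ki, RANK=ma:
underlying: ps-zuepos-i-ug
1. o -> e, u -> i / F C0 _: fires at position(s) 7, 10: pszuepesiig
2. f -> v, p -> b, s -> z / _ Z: fires at position(s) 2: pzzuepesiig
3. d -> t, g -> k, v -> f, z -> s / _ #: fires at position(s) 11: pzzuepesiik
4. p -> b, s -> z / V _ V: fires at position(s) 6, 8: pzzuebeziik
surface: pzzuebeziik

cell TOR=ri, VEL=fe, RANK=ol:
underlying: tal-zuepos-i-gen
1. o -> e, u -> i / F C0 _: fires at position(s) 8: talzuepesigen
2. f -> v, p -> b, s -> z / _ Z: no change
3. d -> t, g -> k, v -> f, z -> s / _ #: no change
4. p -> b, s -> z / V _ V: fires at position(s) 7, 9: talzuebezigen
surface: talzuebezigen

cell TOR=ri, VEL=fe, RANK=ma:
underlying: tal-zuepos-i-ug
1. o -> e, u -> i / F C0 _: fires at position(s) 8, 11: talzuepesiig
2. f -> v, p -> b, s -> z / _ Z: no change
3. d -> t, g -> k, v -> f, z -> s / _ #: fires at position(s) 12: talzuepesiik
4. p -> b, s -> z / V _ V: fires at position(s) 7, 9: talzuebeziik
surface: talzuebeziik

cell TOR=ri, VEL=ki, RANK=so:
underlying: ps-zuepos-i-ga
1. o -> e, u -> i / F C0 _: fires at position(s) 7: pszuepesiga
2. f -> v, p -> b, s -> z / _ Z: fires at position(s) 2: pzzuepesiga
3. d -> t, g -> k, v -> f, z -> s / _ #: no change
4. p -> b, s -> z / V _ V: fires at position(s) 6, 8: pzzuebeziga
surface: pzzuebeziga


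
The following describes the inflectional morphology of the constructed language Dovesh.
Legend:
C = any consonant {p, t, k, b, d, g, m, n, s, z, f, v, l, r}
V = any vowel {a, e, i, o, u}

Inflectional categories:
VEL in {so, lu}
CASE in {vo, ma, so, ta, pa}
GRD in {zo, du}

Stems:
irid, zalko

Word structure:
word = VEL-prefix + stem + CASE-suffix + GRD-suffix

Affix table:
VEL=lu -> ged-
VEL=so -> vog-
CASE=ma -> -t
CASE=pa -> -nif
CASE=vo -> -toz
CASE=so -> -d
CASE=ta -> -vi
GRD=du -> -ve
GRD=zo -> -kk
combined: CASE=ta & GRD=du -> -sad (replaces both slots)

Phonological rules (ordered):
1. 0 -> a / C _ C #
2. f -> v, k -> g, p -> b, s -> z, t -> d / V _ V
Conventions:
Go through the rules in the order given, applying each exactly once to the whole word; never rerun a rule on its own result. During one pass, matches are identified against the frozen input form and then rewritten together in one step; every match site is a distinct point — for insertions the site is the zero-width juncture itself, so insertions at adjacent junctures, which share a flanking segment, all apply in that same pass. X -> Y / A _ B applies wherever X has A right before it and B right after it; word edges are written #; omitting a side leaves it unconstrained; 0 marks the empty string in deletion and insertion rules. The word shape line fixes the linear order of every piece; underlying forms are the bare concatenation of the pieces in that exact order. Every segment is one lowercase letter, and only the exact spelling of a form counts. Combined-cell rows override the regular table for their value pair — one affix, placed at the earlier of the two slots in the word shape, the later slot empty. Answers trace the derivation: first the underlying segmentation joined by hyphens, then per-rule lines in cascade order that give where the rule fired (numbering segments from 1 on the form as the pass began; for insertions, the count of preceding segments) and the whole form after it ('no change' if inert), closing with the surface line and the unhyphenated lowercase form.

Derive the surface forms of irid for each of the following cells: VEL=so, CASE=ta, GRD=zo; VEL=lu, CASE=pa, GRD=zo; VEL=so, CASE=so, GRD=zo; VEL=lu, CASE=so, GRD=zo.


cell VEL=so, CASE=ta, GRD=zo:
underlying: vog-irid-vi-kk
1. 0 -> a / C _ C #: inserts after position(s) 10: vogiridvikak
2. f -> v, k -> g, p -> b, s -> z, t -> d / V _ V: fires at position(s) 10: vogiridvigak
surface: vogiridvigak

cell VEL=lu, CASE=pa, GRD=zo:
underlying: ged-irid-nif-kk
1. 0 -> a / C _ C #: inserts after position(s) 11: gediridnifkak
2. f -> v, k -> g, p -> b, s -> z, t -> d / V _ V: no change
surface: gediridnifkak

cell VEL=so, CASE=so, GRD=zo:
underlying: vog-irid-d-kk
1. 0 -> a / C _ C #: inserts after position(s) 9: vogiriddkak
2. f -> v, k -> g, p -> b, s -> z, t -> d / V _ V: no change
surface: vogiriddkak

cell VEL=lu, CASE=so, GRD=zo:
underlying: ged-irid-d-kk
1. 0 -> a / C _ C #: inserts after position(s) 9: gediriddkak
2. f -> v, k -> g, p -> b, s -> z, t -> d / V _ V: no change
surface: gediriddkak


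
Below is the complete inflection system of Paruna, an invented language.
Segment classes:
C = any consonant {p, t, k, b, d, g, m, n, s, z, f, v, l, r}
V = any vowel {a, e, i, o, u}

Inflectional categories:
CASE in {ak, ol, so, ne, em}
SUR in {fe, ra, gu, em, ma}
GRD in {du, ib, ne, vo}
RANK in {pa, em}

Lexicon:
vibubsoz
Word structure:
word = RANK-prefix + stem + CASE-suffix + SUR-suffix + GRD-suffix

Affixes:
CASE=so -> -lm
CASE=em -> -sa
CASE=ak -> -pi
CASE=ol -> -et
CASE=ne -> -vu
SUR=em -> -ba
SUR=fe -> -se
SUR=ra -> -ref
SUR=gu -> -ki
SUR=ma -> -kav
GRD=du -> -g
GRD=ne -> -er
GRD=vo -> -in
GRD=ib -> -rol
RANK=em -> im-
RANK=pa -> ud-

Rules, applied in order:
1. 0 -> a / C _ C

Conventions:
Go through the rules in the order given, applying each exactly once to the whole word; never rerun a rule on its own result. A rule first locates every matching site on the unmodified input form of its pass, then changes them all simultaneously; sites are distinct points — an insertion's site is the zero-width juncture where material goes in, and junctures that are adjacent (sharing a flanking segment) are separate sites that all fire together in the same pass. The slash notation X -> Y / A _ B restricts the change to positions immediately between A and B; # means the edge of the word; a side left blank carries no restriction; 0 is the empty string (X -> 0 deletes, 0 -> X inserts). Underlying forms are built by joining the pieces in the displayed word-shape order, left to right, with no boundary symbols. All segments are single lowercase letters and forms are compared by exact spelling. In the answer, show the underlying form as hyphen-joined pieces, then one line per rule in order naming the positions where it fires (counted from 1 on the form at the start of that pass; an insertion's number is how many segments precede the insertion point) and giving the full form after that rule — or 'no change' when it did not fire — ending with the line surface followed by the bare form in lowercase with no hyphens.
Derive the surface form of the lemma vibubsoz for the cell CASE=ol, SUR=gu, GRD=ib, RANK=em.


underlying: im-vibubsoz-et-ki-rol
1. 0 -> a / C _ C: inserts after position(s) 2, 7, 12: imavibubasozetakirol
surface: imavibubasozetakirol


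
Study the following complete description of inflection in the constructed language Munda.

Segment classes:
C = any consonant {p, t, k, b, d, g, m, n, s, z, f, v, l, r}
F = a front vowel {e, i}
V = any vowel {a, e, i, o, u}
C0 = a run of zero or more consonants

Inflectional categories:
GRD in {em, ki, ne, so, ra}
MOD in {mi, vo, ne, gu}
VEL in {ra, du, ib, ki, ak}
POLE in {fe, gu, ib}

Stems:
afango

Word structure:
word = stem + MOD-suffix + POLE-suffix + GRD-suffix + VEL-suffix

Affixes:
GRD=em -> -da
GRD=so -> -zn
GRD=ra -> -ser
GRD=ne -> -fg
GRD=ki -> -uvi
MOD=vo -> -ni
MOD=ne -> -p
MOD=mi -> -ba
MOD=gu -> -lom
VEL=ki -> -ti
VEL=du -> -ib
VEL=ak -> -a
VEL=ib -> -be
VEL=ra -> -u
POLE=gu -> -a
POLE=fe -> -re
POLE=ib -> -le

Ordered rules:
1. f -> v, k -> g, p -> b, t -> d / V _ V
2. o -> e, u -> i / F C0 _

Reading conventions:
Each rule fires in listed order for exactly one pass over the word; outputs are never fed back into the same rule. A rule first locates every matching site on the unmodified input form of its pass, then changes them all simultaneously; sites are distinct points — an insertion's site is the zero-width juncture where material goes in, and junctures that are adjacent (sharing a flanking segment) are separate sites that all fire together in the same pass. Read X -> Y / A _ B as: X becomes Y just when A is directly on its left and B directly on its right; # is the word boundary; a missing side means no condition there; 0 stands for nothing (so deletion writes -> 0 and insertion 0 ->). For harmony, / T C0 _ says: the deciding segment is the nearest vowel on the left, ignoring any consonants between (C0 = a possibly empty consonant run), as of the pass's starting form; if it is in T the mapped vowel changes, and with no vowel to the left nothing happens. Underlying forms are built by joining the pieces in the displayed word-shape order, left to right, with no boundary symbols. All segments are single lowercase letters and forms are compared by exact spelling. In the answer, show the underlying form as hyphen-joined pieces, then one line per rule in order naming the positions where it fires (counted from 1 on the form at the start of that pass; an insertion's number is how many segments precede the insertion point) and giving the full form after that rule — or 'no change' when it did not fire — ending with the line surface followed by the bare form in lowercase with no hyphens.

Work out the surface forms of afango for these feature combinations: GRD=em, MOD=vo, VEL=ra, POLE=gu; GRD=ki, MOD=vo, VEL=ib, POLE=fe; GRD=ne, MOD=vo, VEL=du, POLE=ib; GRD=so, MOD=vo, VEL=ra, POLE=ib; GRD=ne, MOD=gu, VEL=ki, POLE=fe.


cell GRD=em, MOD=vo, VEL=ra, POLE=gu:
underlying: afango-ni-a-da-u
1. f -> v, k -> g, p -> b, t -> d / V _ V: fires at position(s) 2: avangoniadau
2. o -> e, u -> i / F C0 _: no change
surface: avangoniadau

cell GRD=ki, MOD=vo, VEL=ib, POLE=fe:
underlying: afango-ni-re-uvi-be
1. f -> v, k -> g, p -> b, t -> d / V _ V: fires at position(s) 2: avangonireuvibe
2. o -> e, u -> i / F C0 _: fires at position(s) 11: avangonireivibe
surface: avangonireivibe

cell GRD=ne, MOD=vo, VEL=du, POLE=ib:
underlying: afango-ni-le-fg-ib
1. f -> v, k -> g, p -> b, t -> d / V _ V: fires at position(s) 2: avangonilefgib
2. o -> e, u -> i / F C0 _: no change
surface: avangonilefgib

cell GRD=so, MOD=vo, VEL=ra, POLE=ib:
underlying: afango-ni-le-zn-u
1. f -> v, k -> g, p -> b, t -> d / V _ V: fires at position(s) 2: avangonileznu
2. o -> e, u -> i / F C0 _: fires at position(s) 13: avangonilezni
surface: avangonilezni

cell GRD=ne, MOD=gu, VEL=ki, POLE=fe:
underlying: afango-lom-re-fg-ti
1. f -> v, k -> g, p -> b, t -> d / V _ V: fires at position(s) 2: avangolomrefgti
2. o -> e, u -> i / F C0 _: no change
surface: avangolomrefgti


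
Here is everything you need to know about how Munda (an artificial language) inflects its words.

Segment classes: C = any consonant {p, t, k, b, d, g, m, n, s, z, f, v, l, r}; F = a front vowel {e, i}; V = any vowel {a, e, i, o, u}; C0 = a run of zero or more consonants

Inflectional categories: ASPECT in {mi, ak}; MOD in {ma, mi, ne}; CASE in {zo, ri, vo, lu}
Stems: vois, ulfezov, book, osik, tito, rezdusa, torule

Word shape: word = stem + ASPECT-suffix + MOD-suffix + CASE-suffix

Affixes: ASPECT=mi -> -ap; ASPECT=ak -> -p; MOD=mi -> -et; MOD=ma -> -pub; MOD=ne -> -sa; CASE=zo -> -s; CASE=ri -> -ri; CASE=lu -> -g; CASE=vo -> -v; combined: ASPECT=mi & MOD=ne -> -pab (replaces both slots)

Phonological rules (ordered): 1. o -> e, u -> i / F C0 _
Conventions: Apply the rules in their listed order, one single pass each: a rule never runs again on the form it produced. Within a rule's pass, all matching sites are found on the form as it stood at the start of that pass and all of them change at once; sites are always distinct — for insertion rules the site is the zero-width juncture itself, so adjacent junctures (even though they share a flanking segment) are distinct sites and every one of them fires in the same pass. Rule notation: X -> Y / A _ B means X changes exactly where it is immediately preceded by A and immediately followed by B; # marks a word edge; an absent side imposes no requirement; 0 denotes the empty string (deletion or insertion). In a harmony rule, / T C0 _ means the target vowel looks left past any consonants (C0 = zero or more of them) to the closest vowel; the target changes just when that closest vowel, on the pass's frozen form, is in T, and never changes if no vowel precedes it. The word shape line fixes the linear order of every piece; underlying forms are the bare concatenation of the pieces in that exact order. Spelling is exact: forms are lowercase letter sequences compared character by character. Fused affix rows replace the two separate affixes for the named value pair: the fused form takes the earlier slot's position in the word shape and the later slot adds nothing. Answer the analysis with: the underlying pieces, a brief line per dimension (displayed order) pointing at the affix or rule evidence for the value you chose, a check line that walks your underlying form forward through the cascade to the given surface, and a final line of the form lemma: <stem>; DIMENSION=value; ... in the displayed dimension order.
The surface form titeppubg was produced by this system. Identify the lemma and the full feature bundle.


underlying: tito-p-pub-g
ASPECT=ak - signalled by the affix -p
MOD=ma - signalled by the affix -pub
CASE=lu - signalled by the affix -g
check: titoppubg -> titeppubg
lemma: tito; ASPECT=ak; MOD=ma; CASE=lu


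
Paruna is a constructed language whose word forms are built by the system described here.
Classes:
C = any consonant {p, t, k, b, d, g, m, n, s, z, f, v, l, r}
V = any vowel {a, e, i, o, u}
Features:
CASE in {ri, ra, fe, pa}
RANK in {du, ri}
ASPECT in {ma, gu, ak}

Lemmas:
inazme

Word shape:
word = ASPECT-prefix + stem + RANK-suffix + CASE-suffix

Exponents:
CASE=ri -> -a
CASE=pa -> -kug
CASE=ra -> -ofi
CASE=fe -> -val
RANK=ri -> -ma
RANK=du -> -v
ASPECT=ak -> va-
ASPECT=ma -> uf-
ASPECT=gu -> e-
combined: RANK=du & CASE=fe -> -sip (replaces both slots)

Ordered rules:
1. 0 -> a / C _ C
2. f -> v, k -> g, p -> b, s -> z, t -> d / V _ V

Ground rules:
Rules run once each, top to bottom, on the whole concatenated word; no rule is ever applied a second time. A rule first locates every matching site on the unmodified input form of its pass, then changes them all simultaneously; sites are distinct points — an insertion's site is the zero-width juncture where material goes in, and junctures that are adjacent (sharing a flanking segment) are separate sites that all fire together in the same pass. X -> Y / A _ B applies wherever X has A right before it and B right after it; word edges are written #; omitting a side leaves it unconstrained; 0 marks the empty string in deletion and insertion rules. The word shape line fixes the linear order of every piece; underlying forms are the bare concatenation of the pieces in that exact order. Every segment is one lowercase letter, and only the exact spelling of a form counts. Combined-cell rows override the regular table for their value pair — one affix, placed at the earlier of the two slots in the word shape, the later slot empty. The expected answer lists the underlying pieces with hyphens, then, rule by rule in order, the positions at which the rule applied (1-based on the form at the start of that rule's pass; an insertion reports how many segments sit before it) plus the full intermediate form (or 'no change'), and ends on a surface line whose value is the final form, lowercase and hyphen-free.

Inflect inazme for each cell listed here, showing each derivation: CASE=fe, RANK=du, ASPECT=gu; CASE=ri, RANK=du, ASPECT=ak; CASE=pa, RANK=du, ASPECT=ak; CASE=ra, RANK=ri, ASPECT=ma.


cell CASE=fe, RANK=du, ASPECT=gu:
underlying: e-inazme-sip
1. 0 -> a / C _ C: inserts after position(s) 5: einazamesip
2. f -> v, k -> g, p -> b, s -> z, t -> d / V _ V: fires at position(s) 9: einazamezip
surface: einazamezip

cell CASE=ri, RANK=du, ASPECT=ak:
underlying: va-inazme-v-a
1. 0 -> a / C _ C: inserts after position(s) 6: vainazameva
2. f -> v, k -> g, p -> b, s -> z, t -> d / V _ V: no change
surface: vainazameva

cell CASE=pa, RANK=du, ASPECT=ak:
underlying: va-inazme-v-kug
1. 0 -> a / C _ C: inserts after position(s) 6, 9: vainazamevakug
2. f -> v, k -> g, p -> b, s -> z, t -> d / V _ V: fires at position(s) 12: vainazamevagug
surface: vainazamevagug

cell CASE=ra, RANK=ri, ASPECT=ma:
underlying: uf-inazme-ma-ofi
1. 0 -> a / C _ C: inserts after position(s) 6: ufinazamemaofi
2. f -> v, k -> g, p -> b, s -> z, t -> d / V _ V: fires at position(s) 2, 13: uvinazamemaovi
surface: uvinazamemaovi


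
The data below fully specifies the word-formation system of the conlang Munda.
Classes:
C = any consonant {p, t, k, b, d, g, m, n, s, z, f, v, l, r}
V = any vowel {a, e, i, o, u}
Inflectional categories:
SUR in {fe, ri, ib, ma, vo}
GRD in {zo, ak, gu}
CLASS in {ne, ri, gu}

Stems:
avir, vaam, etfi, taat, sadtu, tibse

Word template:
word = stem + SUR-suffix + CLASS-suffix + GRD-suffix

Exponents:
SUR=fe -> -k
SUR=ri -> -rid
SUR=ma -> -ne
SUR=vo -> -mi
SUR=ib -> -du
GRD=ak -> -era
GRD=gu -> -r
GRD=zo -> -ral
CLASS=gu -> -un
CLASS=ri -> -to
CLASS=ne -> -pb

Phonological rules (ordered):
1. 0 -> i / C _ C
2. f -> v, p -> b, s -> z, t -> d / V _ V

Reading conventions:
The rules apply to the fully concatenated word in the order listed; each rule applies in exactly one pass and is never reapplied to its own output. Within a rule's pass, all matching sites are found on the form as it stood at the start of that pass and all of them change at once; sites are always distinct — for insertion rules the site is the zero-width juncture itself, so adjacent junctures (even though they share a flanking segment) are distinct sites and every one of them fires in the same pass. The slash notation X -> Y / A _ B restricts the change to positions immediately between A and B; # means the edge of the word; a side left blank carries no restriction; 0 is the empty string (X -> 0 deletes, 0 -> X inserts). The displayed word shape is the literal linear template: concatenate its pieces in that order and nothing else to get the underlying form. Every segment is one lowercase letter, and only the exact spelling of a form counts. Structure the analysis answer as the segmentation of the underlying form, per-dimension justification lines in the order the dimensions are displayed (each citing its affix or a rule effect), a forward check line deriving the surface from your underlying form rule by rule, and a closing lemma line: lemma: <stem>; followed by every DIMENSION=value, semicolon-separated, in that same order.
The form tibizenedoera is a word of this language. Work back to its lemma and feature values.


underlying: tibse-ne-to-era
SUR=ma - signalled by the affix -ne
GRD=ak - signalled by the affix -era
CLASS=ri - signalled by the affix -to
check: tibsenetoera -> tibisenetoera -> tibizenedoera
lemma: tibse; SUR=ma; GRD=ak; CLASS=ri
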